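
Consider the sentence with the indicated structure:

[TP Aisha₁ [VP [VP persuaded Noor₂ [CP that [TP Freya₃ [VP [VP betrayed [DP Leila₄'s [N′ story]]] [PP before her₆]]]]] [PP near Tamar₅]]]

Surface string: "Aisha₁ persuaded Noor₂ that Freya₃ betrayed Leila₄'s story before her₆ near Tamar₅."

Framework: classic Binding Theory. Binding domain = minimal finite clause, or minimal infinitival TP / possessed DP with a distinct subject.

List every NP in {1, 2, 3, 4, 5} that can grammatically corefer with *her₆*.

*her* is a pronoun, so Principle B applies: it must be free in its binding domain.
Binding domain of *her₆*: the embedded TP, whose subject is Freya₃.
*Aisha₁* c-commands the pronoun but from outside its binding domain, and is not c-commanded by it → coindexation permitted.
*Noor₂* c-commands the pronoun but from outside its binding domain, and is not c-commanded by it → coindexation permitted.
*Freya₃* c-commands the pronoun within its binding domain → coindexation would violate Principle B.
*Leila₄* and the pronoun do not c-command one another → neither Principle B nor Principle C is at stake; coindexation permitted.
*Tamar₅* and the pronoun do not c-command one another → neither Principle B nor Principle C is at stake; coindexation permitted.

{1, 2, 4, 5}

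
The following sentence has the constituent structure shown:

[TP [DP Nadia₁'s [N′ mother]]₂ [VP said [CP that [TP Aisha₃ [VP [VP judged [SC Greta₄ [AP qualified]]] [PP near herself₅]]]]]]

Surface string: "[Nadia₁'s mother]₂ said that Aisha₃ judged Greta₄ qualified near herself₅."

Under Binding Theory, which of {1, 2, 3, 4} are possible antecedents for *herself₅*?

*herself* is an anaphor, so Principle A applies: it must be bound in its binding domain.
Binding domain of *herself₅*: the embedded TP, whose subject is Aisha₃.
*Nadia₁* does not c-command the anaphor → cannot bind it.
*[Nadia₁'s mother]₂* c-commands the anaphor but is outside its binding domain → cannot satisfy Principle A.
*Aisha₃* c-commands the anaphor within its binding domain → licit binder.
*Greta₄* does not c-command the anaphor → cannot bind it.

{3}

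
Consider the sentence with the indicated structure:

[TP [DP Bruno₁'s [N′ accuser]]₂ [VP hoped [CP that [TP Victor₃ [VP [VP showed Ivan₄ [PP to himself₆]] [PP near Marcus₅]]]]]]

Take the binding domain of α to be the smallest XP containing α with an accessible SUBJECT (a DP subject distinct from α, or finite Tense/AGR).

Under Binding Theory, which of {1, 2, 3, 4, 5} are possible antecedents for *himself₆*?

{3, 4}

*himself* is an anaphor, so Principle A applies: it must be bound in its binding domain.
Binding domain of *himself₆*: the embedded TP, whose subject is Victor₃.
*Bruno₁* does not c-command the anaphor → cannot bind it.
*[Bruno₁'s accuser]₂* c-commands the anaphor but is outside its binding domain → cannot satisfy Principle A.
*Victor₃* c-commands the anaphor within its binding domain → licit binder.
*Ivan₄* c-commands the anaphor within its binding domain → licit binder.
*Marcus₅* does not c-command the anaphor → cannot bind it.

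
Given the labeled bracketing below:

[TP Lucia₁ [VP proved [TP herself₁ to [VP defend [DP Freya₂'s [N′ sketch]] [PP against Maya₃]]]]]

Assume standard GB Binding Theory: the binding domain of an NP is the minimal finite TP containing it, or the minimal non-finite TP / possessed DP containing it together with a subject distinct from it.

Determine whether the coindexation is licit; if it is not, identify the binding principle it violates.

The two coindexed NPs are *Lucia₁* and *herself₁*.
*herself₁* is an anaphor; its binding domain is the matrix TP, whose subject is Lucia₁. *Lucia₁* c-commands it within that domain and shares its index, so Principle A is satisfied.
*Lucia₁* is an R-expression; *herself₁* does not c-command it, and no other NP shares its index, so Principle C is satisfied.
All principles are respected.

grammatical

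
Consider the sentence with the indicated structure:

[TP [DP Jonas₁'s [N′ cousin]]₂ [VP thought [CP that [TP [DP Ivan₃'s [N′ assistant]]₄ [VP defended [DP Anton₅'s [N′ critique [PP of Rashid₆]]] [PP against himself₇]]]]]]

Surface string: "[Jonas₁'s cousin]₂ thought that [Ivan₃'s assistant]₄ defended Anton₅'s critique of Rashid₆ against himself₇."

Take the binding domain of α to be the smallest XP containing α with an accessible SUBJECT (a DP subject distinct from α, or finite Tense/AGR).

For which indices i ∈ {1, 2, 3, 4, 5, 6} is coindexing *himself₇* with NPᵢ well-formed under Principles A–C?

*himself* is an anaphor, so Principle A applies: it must be bound in its binding domain.
Binding domain of *himself₇*: the embedded TP, whose subject is [Ivan₃'s assistant]₄.
*Jonas₁* does not c-command the anaphor → cannot bind it.
*[Jonas₁'s cousin]₂* c-commands the anaphor but is outside its binding domain → cannot satisfy Principle A.
*Ivan₃* does not c-command the anaphor → cannot bind it.
*[Ivan₃'s assistant]₄* c-commands the anaphor within its binding domain → licit binder.
*Anton₅* does not c-command the anaphor → cannot bind it.
*Rashid₆* does not c-command the anaphor → cannot bind it.

{4}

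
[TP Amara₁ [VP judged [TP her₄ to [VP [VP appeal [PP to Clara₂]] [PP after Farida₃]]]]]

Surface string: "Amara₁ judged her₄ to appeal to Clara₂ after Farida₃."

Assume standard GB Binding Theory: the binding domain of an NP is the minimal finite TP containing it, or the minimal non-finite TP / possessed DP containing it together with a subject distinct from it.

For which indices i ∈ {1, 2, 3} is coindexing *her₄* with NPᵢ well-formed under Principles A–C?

none

*her* is a pronoun, so Principle B applies: it must be free in its binding domain.
Binding domain of *her₄*: the matrix TP, whose subject is Amara₁.
*Amara₁* c-commands the pronoun within its binding domain → coindexation would violate Principle B.
*Clara₂*: the pronoun c-commands this R-expression → coindexation would violate Principle C on *Clara₂*.
*Farida₃*: the pronoun c-commands this R-expression → coindexation would violate Principle C on *Farida₃*.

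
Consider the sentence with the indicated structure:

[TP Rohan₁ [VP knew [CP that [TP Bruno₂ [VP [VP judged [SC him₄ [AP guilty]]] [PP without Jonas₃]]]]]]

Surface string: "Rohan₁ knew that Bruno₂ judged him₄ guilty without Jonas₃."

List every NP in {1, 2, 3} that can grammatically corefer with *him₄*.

{1, 3}

*him* is a pronoun, so Principle B applies: it must be free in its binding domain.
Binding domain of *him₄*: the embedded TP, whose subject is Bruno₂.
*Rohan₁* c-commands the pronoun but from outside its binding domain, and is not c-commanded by it → coindexation permitted.
*Bruno₂* c-commands the pronoun within its binding domain → coindexation would violate Principle B.
*Jonas₃* and the pronoun do not c-command one another → neither Principle B nor Principle C is at stake; coindexation permitted.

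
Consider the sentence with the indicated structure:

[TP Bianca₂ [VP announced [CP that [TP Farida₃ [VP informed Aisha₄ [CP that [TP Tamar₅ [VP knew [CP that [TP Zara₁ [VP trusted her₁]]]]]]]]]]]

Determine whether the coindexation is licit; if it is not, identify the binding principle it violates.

The two coindexed NPs are *Zara₁* and *her₁*.
*her₁* is a pronoun. Its binding domain is the embedded TP, whose subject is Zara₁.
*Zara₁* c-commands it within that domain and carries the same index.
The pronoun is locally bound → Principle B violation.

Principle B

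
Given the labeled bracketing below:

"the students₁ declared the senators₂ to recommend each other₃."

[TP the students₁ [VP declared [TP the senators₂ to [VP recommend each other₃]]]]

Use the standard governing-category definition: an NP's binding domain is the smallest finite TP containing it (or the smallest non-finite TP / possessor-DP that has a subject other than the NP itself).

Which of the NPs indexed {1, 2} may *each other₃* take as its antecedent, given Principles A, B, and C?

{2}

*each other* is an anaphor, so Principle A applies: it must be bound in its binding domain.
Binding domain of *each other₃*: the embedded TP, whose subject is the senators₂.
*the students₁* c-commands the anaphor but is outside its binding domain → cannot satisfy Principle A.
*the senators₂* c-commands the anaphor within its binding domain → licit binder.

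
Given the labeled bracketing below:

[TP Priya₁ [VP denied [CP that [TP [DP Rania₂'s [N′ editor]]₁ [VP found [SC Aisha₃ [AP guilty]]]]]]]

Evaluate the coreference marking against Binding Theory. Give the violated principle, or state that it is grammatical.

Principle C

The two coindexed NPs are *[Rania₂'s editor]₁* and *Priya₁*.
*[Rania₂'s editor]₁* is an R-expression. Principle C requires it to be free everywhere.
*Priya₁* c-commands it and carries the same index.
The R-expression is bound → Principle C violation.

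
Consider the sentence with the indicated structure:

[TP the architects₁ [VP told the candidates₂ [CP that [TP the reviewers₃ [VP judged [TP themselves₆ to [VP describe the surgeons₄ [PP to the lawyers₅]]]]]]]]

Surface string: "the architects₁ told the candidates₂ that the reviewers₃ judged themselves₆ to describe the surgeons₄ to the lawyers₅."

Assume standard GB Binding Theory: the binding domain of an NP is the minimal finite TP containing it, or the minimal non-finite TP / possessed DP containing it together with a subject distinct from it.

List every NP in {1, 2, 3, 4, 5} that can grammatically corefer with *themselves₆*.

*themselves* is an anaphor, so Principle A applies: it must be bound in its binding domain.
Binding domain of *themselves₆*: the embedded TP, whose subject is the reviewers₃.
*the architects₁* c-commands the anaphor but is outside its binding domain → cannot satisfy Principle A.
*the candidates₂* c-commands the anaphor but is outside its binding domain → cannot satisfy Principle A.
*the reviewers₃* c-commands the anaphor within its binding domain → licit binder.
*the surgeons₄* does not c-command the anaphor → cannot bind it.
*the lawyers₅* does not c-command the anaphor → cannot bind it.

{3}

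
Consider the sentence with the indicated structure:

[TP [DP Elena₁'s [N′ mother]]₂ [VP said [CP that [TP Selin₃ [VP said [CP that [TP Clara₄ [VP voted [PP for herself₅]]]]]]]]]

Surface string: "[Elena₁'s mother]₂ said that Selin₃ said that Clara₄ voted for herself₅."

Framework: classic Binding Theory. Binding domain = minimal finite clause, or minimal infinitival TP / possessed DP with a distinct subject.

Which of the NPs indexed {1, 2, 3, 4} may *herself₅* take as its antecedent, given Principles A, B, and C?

{4}

*herself* is an anaphor, so Principle A applies: it must be bound in its binding domain.
Binding domain of *herself₅*: the embedded TP, whose subject is Clara₄.
*Elena₁* does not c-command the anaphor → cannot bind it.
*[Elena₁'s mother]₂* c-commands the anaphor but is outside its binding domain → cannot satisfy Principle A.
*Selin₃* c-commands the anaphor but is outside its binding domain → cannot satisfy Principle A.
*Clara₄* c-commands the anaphor within its binding domain → licit binder.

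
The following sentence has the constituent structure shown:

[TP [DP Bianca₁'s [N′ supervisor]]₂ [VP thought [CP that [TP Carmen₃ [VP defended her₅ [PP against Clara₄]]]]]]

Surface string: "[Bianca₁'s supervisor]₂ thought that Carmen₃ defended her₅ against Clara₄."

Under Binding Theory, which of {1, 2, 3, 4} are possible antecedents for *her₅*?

{1, 2}

*her* is a pronoun, so Principle B applies: it must be free in its binding domain.
Binding domain of *her₅*: the embedded TP, whose subject is Carmen₃.
*Bianca₁* and the pronoun do not c-command one another → neither Principle B nor Principle C is at stake; coindexation permitted.
*[Bianca₁'s supervisor]₂* c-commands the pronoun but from outside its binding domain, and is not c-commanded by it → coindexation permitted.
*Carmen₃* c-commands the pronoun within its binding domain → coindexation would violate Principle B.
*Clara₄*: the pronoun c-commands this R-expression → coindexation would violate Principle C on *Clara₄*.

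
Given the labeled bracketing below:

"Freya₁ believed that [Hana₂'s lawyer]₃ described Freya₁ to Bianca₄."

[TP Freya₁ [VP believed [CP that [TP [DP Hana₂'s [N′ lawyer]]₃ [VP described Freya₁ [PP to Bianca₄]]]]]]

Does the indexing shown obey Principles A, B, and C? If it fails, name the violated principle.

The two coindexed NPs are *Freya₁* (the higher occurrence) and *Freya₁* (the lower occurrence).
*Freya₁* (the lower occurrence) is an R-expression. Principle C requires it to be free everywhere.
*Freya₁* (the higher occurrence) c-commands it and carries the same index.
The R-expression is bound → Principle C violation.

Principle C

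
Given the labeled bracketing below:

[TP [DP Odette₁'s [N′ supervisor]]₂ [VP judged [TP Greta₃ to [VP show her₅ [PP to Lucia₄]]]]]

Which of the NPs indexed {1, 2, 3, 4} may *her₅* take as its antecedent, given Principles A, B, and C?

*her* is a pronoun, so Principle B applies: it must be free in its binding domain.
Binding domain of *her₅*: the embedded TP, whose subject is Greta₃.
*Odette₁* and the pronoun do not c-command one another → neither Principle B nor Principle C is at stake; coindexation permitted.
*[Odette₁'s supervisor]₂* c-commands the pronoun but from outside its binding domain, and is not c-commanded by it → coindexation permitted.
*Greta₃* c-commands the pronoun within its binding domain → coindexation would violate Principle B.
*Lucia₄*: the pronoun c-commands this R-expression → coindexation would violate Principle C on *Lucia₄*.

{1, 2}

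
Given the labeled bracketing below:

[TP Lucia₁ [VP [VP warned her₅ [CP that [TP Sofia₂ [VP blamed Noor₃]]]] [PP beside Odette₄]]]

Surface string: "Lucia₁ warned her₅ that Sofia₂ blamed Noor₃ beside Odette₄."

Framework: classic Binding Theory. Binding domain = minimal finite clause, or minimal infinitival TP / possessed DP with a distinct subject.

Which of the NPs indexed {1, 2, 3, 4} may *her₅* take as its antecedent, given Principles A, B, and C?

{4}

*her* is a pronoun, so Principle B applies: it must be free in its binding domain.
Binding domain of *her₅*: the matrix TP, whose subject is Lucia₁.
*Lucia₁* c-commands the pronoun within its binding domain → coindexation would violate Principle B.
*Sofia₂*: the pronoun c-commands this R-expression → coindexation would violate Principle C on *Sofia₂*.
*Noor₃*: the pronoun c-commands this R-expression → coindexation would violate Principle C on *Noor₃*.
*Odette₄* and the pronoun do not c-command one another → neither Principle B nor Principle C is at stake; coindexation permitted.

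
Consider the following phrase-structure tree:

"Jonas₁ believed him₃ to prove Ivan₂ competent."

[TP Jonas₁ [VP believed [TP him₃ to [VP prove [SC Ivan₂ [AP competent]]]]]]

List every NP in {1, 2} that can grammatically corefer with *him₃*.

*him* is a pronoun, so Principle B applies: it must be free in its binding domain.
Binding domain of *him₃*: the matrix TP, whose subject is Jonas₁.
*Jonas₁* c-commands the pronoun within its binding domain → coindexation would violate Principle B.
*Ivan₂*: the pronoun c-commands this R-expression → coindexation would violate Principle C on *Ivan₂*.

none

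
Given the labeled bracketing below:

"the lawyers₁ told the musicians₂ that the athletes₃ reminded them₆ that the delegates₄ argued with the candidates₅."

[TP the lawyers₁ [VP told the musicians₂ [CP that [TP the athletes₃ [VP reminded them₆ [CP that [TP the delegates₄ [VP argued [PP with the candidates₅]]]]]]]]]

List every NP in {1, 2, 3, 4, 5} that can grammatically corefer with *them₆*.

{1, 2}

*them* is a pronoun, so Principle B applies: it must be free in its binding domain.
Binding domain of *them₆*: the embedded TP, whose subject is the athletes₃.
*the lawyers₁* c-commands the pronoun but from outside its binding domain, and is not c-commanded by it → coindexation permitted.
*the musicians₂* c-commands the pronoun but from outside its binding domain, and is not c-commanded by it → coindexation permitted.
*the athletes₃* c-commands the pronoun within its binding domain → coindexation would violate Principle B.
*the delegates₄*: the pronoun c-commands this R-expression → coindexation would violate Principle C on *the delegates₄*.
*the candidates₅*: the pronoun c-commands this R-expression → coindexation would violate Principle C on *the candidates₅*.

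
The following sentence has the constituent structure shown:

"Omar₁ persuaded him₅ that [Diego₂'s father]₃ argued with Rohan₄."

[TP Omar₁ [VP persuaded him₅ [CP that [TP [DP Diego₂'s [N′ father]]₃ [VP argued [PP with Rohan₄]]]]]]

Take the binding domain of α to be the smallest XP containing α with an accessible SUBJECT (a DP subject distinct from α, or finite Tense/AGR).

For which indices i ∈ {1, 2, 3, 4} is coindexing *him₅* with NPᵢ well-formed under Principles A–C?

none

*him* is a pronoun, so Principle B applies: it must be free in its binding domain.
Binding domain of *him₅*: the matrix TP, whose subject is Omar₁.
*Omar₁* c-commands the pronoun within its binding domain → coindexation would violate Principle B.
*Diego₂*: the pronoun c-commands this R-expression → coindexation would violate Principle C on *Diego₂*.
*[Diego₂'s father]₃*: the pronoun c-commands this R-expression → coindexation would violate Principle C on *[Diego₂'s father]₃*.
*Rohan₄*: the pronoun c-commands this R-expression → coindexation would violate Principle C on *Rohan₄*.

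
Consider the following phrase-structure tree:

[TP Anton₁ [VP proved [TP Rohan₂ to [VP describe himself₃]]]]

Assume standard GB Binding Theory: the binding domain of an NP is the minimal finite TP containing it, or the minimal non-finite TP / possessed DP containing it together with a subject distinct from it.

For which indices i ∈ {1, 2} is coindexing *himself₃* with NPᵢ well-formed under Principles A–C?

*himself* is an anaphor, so Principle A applies: it must be bound in its binding domain.
Binding domain of *himself₃*: the embedded TP, whose subject is Rohan₂.
*Anton₁* c-commands the anaphor but is outside its binding domain → cannot satisfy Principle A.
*Rohan₂* c-commands the anaphor within its binding domain → licit binder.

{2}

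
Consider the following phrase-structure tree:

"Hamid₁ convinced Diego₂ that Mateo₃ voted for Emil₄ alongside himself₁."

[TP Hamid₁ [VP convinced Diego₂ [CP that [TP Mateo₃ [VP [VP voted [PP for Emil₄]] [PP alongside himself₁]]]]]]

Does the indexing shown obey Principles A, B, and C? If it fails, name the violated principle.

Principle A

The two coindexed NPs are *Hamid₁* and *himself₁*.
*himself₁* is an anaphor. Principle A requires it to be bound within its binding domain — the embedded TP, whose subject is Mateo₃.
Within that domain it is c-commanded by *Mateo₃*, which does not share its index.
*Hamid₁* does c-command the anaphor, but from outside its binding domain.
The anaphor is unbound in its domain → Principle A violation.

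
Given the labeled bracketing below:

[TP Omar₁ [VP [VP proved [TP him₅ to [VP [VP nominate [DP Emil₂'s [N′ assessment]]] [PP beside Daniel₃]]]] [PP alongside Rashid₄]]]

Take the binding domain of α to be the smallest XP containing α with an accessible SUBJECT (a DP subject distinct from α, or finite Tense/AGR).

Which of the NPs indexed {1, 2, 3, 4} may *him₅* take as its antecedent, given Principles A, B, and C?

*him* is a pronoun, so Principle B applies: it must be free in its binding domain.
Binding domain of *him₅*: the matrix TP, whose subject is Omar₁.
*Omar₁* c-commands the pronoun within its binding domain → coindexation would violate Principle B.
*Emil₂*: the pronoun c-commands this R-expression → coindexation would violate Principle C on *Emil₂*.
*Daniel₃*: the pronoun c-commands this R-expression → coindexation would violate Principle C on *Daniel₃*.
*Rashid₄* and the pronoun do not c-command one another → neither Principle B nor Principle C is at stake; coindexation permitted.

{4}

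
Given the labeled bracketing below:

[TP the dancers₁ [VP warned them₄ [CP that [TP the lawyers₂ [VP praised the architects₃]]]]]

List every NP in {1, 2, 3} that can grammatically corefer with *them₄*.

none

*them* is a pronoun, so Principle B applies: it must be free in its binding domain.
Binding domain of *them₄*: the matrix TP, whose subject is the dancers₁.
*the dancers₁* c-commands the pronoun within its binding domain → coindexation would violate Principle B.
*the lawyers₂*: the pronoun c-commands this R-expression → coindexation would violate Principle C on *the lawyers₂*.
*the architects₃*: the pronoun c-commands this R-expression → coindexation would violate Principle C on *the architects₃*.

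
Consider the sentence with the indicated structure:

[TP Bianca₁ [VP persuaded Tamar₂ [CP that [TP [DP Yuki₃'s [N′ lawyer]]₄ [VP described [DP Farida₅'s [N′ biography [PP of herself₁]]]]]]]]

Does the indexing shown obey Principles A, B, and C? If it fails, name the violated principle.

Principle A

The two coindexed NPs are *Bianca₁* and *herself₁*.
*herself₁* is an anaphor. Principle A requires it to be bound within its binding domain — the possessed DP, whose subject is Farida₅.
Within that domain it is c-commanded by *Farida₅*, which does not share its index.
*Bianca₁* does c-command the anaphor, but from outside its binding domain.
The anaphor is unbound in its domain → Principle A violation.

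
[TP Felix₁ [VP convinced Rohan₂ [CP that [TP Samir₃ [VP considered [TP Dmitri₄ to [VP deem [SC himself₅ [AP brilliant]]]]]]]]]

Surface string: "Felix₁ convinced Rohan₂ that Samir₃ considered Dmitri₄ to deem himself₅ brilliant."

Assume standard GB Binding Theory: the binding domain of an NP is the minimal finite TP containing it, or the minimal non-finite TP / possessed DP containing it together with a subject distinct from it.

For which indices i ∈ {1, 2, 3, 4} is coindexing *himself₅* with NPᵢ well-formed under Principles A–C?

{4}

*himself* is an anaphor, so Principle A applies: it must be bound in its binding domain.
Binding domain of *himself₅*: the embedded TP, whose subject is Dmitri₄.
*Felix₁* c-commands the anaphor but is outside its binding domain → cannot satisfy Principle A.
*Rohan₂* c-commands the anaphor but is outside its binding domain → cannot satisfy Principle A.
*Samir₃* c-commands the anaphor but is outside its binding domain → cannot satisfy Principle A.
*Dmitri₄* c-commands the anaphor within its binding domain → licit binder.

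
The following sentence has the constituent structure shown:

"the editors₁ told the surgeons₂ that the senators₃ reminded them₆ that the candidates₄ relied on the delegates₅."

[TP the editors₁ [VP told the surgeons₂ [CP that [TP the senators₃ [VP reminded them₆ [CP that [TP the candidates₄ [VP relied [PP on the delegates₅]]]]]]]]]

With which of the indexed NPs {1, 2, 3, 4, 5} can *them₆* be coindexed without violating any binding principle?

*them* is a pronoun, so Principle B applies: it must be free in its binding domain.
Binding domain of *them₆*: the embedded TP, whose subject is the senators₃.
*the editors₁* c-commands the pronoun but from outside its binding domain, and is not c-commanded by it → coindexation permitted.
*the surgeons₂* c-commands the pronoun but from outside its binding domain, and is not c-commanded by it → coindexation permitted.
*the senators₃* c-commands the pronoun within its binding domain → coindexation would violate Principle B.
*the candidates₄*: the pronoun c-commands this R-expression → coindexation would violate Principle C on *the candidates₄*.
*the delegates₅*: the pronoun c-commands this R-expression → coindexation would violate Principle C on *the delegates₅*.

{1, 2}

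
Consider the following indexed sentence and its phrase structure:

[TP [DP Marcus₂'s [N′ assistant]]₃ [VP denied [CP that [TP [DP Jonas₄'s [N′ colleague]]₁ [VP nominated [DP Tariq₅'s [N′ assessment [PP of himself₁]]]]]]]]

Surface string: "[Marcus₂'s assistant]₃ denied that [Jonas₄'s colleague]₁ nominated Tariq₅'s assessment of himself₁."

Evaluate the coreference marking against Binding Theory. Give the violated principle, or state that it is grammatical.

Principle A

The two coindexed NPs are *[Jonas₄'s colleague]₁* and *himself₁*.
*himself₁* is an anaphor. Principle A requires it to be bound within its binding domain — the possessed DP, whose subject is Tariq₅.
Within that domain it is c-commanded by *Tariq₅*, which does not share its index.
*[Jonas₄'s colleague]₁* does c-command the anaphor, but from outside its binding domain.
The anaphor is unbound in its domain → Principle A violation.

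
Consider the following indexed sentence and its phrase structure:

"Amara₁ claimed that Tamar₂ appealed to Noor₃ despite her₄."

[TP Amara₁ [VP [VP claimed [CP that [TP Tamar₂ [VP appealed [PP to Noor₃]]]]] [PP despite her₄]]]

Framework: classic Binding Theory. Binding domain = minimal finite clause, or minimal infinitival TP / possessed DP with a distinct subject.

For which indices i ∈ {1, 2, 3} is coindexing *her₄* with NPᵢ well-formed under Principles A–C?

{2, 3}

*her* is a pronoun, so Principle B applies: it must be free in its binding domain.
Binding domain of *her₄*: the matrix TP, whose subject is Amara₁.
*Amara₁* c-commands the pronoun within its binding domain → coindexation would violate Principle B.
*Tamar₂* and the pronoun do not c-command one another → neither Principle B nor Principle C is at stake; coindexation permitted.
*Noor₃* and the pronoun do not c-command one another → neither Principle B nor Principle C is at stake; coindexation permitted.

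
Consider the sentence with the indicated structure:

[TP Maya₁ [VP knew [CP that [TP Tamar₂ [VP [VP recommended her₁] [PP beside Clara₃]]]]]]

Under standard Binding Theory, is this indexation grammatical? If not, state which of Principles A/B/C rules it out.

The two coindexed NPs are *Maya₁* and *her₁*.
*her₁* is a pronoun; its binding domain is the embedded TP, whose subject is Tamar₂. Within that domain it is c-commanded only by *Tamar₂*, which carries a different index — the pronoun is free locally, so Principle B holds.
*Maya₁* is an R-expression; *her₁* does not c-command it, and no other NP shares its index, so Principle C is satisfied.
All principles are respected.

grammatical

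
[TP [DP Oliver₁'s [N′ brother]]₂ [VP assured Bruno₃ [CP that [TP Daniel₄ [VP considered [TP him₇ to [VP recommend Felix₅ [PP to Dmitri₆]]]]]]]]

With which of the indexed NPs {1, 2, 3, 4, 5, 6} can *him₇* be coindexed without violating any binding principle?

{1, 2, 3}

*him* is a pronoun, so Principle B applies: it must be free in its binding domain.
Binding domain of *him₇*: the embedded TP, whose subject is Daniel₄.
*Oliver₁* and the pronoun do not c-command one another → neither Principle B nor Principle C is at stake; coindexation permitted.
*[Oliver₁'s brother]₂* c-commands the pronoun but from outside its binding domain, and is not c-commanded by it → coindexation permitted.
*Bruno₃* c-commands the pronoun but from outside its binding domain, and is not c-commanded by it → coindexation permitted.
*Daniel₄* c-commands the pronoun within its binding domain → coindexation would violate Principle B.
*Felix₅*: the pronoun c-commands this R-expression → coindexation would violate Principle C on *Felix₅*.
*Dmitri₆*: the pronoun c-commands this R-expression → coindexation would violate Principle C on *Dmitri₆*.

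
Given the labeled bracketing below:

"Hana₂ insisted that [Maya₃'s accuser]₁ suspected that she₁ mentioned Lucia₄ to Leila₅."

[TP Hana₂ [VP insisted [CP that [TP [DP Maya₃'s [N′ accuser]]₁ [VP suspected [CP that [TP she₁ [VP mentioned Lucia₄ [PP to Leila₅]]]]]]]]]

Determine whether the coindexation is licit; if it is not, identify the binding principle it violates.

The two coindexed NPs are *[Maya₃'s accuser]₁* and *she₁*.
*she₁* is a pronoun; nothing c-commands it within its binding domain (the embedded TP.), so Principle B holds trivially.
*[Maya₃'s accuser]₁* is an R-expression; *she₁* does not c-command it, and no other NP shares its index, so Principle C is satisfied.
All principles are respected.

grammatical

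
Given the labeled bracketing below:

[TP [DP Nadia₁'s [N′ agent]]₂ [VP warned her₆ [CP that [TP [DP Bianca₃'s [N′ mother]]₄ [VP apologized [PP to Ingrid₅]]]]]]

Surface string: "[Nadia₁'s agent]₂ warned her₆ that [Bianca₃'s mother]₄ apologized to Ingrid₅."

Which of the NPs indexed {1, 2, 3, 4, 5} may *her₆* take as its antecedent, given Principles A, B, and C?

{1}

*her* is a pronoun, so Principle B applies: it must be free in its binding domain.
Binding domain of *her₆*: the matrix TP, whose subject is [Nadia₁'s agent]₂.
*Nadia₁* and the pronoun do not c-command one another → neither Principle B nor Principle C is at stake; coindexation permitted.
*[Nadia₁'s agent]₂* c-commands the pronoun within its binding domain → coindexation would violate Principle B.
*Bianca₃*: the pronoun c-commands this R-expression → coindexation would violate Principle C on *Bianca₃*.
*[Bianca₃'s mother]₄*: the pronoun c-commands this R-expression → coindexation would violate Principle C on *[Bianca₃'s mother]₄*.
*Ingrid₅*: the pronoun c-commands this R-expression → coindexation would violate Principle C on *Ingrid₅*.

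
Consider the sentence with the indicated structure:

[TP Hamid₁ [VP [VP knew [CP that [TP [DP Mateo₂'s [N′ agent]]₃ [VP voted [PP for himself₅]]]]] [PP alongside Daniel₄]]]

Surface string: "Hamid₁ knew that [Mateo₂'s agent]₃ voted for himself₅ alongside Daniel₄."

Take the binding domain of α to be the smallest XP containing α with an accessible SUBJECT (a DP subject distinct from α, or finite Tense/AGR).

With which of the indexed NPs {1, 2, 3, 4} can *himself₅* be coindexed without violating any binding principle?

*himself* is an anaphor, so Principle A applies: it must be bound in its binding domain.
Binding domain of *himself₅*: the embedded TP, whose subject is [Mateo₂'s agent]₃.
*Hamid₁* c-commands the anaphor but is outside its binding domain → cannot satisfy Principle A.
*Mateo₂* does not c-command the anaphor → cannot bind it.
*[Mateo₂'s agent]₃* c-commands the anaphor within its binding domain → licit binder.
*Daniel₄* does not c-command the anaphor → cannot bind it.

{3}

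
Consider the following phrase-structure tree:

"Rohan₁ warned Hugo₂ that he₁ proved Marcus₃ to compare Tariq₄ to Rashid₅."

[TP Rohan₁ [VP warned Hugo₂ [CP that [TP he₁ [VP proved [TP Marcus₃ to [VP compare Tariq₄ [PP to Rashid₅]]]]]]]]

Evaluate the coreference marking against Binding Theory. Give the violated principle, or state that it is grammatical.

The two coindexed NPs are *Rohan₁* and *he₁*.
*he₁* is a pronoun; nothing c-commands it within its binding domain (the embedded TP.), so Principle B holds trivially.
*Rohan₁* is an R-expression; *he₁* does not c-command it, and no other NP shares its index, so Principle C is satisfied.
All principles are respected.

grammatical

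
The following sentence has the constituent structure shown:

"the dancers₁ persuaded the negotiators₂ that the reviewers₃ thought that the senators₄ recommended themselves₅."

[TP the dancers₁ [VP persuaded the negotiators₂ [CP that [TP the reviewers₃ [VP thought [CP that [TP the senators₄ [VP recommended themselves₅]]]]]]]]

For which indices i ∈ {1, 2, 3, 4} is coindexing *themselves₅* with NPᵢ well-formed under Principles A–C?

*themselves* is an anaphor, so Principle A applies: it must be bound in its binding domain.
Binding domain of *themselves₅*: the embedded TP, whose subject is the senators₄.
*the dancers₁* c-commands the anaphor but is outside its binding domain → cannot satisfy Principle A.
*the negotiators₂* c-commands the anaphor but is outside its binding domain → cannot satisfy Principle A.
*the reviewers₃* c-commands the anaphor but is outside its binding domain → cannot satisfy Principle A.
*the senators₄* c-commands the anaphor within its binding domain → licit binder.

{4}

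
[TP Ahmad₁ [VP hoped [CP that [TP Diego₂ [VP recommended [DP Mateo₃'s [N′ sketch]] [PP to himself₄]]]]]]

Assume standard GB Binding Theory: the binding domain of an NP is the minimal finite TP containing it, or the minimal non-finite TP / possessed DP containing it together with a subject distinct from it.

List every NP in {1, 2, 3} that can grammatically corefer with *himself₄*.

*himself* is an anaphor, so Principle A applies: it must be bound in its binding domain.
Binding domain of *himself₄*: the embedded TP, whose subject is Diego₂.
*Ahmad₁* c-commands the anaphor but is outside its binding domain → cannot satisfy Principle A.
*Diego₂* c-commands the anaphor within its binding domain → licit binder.
*Mateo₃* does not c-command the anaphor → cannot bind it.

{2}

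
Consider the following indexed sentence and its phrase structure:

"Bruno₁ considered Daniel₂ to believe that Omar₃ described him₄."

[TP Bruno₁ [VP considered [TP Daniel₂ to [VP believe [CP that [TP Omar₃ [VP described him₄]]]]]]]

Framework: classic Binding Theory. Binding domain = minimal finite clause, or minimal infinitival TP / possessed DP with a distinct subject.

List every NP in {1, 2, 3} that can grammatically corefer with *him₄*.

*him* is a pronoun, so Principle B applies: it must be free in its binding domain.
Binding domain of *him₄*: the embedded TP, whose subject is Omar₃.
*Bruno₁* c-commands the pronoun but from outside its binding domain, and is not c-commanded by it → coindexation permitted.
*Daniel₂* c-commands the pronoun but from outside its binding domain, and is not c-commanded by it → coindexation permitted.
*Omar₃* c-commands the pronoun within its binding domain → coindexation would violate Principle B.

{1, 2}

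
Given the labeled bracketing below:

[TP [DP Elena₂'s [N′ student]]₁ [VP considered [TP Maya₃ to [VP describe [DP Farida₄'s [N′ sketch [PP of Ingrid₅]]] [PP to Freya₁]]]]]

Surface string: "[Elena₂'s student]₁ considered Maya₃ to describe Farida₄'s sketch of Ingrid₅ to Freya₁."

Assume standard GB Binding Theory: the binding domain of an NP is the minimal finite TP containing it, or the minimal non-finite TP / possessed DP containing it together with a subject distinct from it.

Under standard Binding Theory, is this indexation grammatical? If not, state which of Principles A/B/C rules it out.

Principle C

The two coindexed NPs are *[Elena₂'s student]₁* and *Freya₁*.
*Freya₁* is an R-expression. Principle C requires it to be free everywhere.
*[Elena₂'s student]₁* c-commands it and carries the same index.
The R-expression is bound → Principle C violation.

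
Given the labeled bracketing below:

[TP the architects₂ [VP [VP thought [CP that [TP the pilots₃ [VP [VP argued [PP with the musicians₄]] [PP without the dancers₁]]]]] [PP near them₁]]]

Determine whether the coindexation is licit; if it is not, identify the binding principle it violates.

The two coindexed NPs are *the dancers₁* and *them₁*.
*them₁* is a pronoun; its binding domain is the matrix TP, whose subject is the architects₂. Within that domain it is c-commanded only by *the architects₂*, which carries a different index — the pronoun is free locally, so Principle B holds.
*the dancers₁* is an R-expression; *them₁* does not c-command it, and no other NP shares its index, so Principle C is satisfied.
All principles are respected.

grammatical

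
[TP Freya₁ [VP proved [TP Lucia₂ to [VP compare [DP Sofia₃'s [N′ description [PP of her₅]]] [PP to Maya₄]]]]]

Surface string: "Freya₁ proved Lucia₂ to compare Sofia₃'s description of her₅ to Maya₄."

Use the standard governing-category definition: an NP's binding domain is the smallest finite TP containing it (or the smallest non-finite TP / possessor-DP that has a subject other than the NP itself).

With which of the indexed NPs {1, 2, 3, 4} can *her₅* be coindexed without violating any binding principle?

*her* is a pronoun, so Principle B applies: it must be free in its binding domain.
Binding domain of *her₅*: the possessed DP, whose subject is Sofia₃.
*Freya₁* c-commands the pronoun but from outside its binding domain, and is not c-commanded by it → coindexation permitted.
*Lucia₂* c-commands the pronoun but from outside its binding domain, and is not c-commanded by it → coindexation permitted.
*Sofia₃* c-commands the pronoun within its binding domain → coindexation would violate Principle B.
*Maya₄* and the pronoun do not c-command one another → neither Principle B nor Principle C is at stake; coindexation permitted.

{1, 2, 4}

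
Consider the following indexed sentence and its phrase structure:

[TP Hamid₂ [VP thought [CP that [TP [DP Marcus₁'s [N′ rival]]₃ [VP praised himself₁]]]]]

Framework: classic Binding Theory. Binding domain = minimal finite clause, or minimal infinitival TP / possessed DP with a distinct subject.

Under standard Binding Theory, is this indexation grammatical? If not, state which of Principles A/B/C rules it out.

Principle A

The two coindexed NPs are *Marcus₁* and *himself₁*.
*himself₁* is an anaphor. Principle A requires it to be bound within its binding domain — the embedded TP, whose subject is [Marcus₁'s rival]₃.
Within that domain it is c-commanded by *[Marcus₁'s rival]₃*, which does not share its index.
*Marcus₁* does not c-command the anaphor at all.
The anaphor is unbound in its domain → Principle A violation.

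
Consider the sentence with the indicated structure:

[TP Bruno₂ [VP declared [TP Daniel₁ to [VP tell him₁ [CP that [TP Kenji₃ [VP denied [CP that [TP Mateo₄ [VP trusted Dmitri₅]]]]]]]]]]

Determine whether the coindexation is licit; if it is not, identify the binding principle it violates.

The two coindexed NPs are *Daniel₁* and *him₁*.
*him₁* is a pronoun. Its binding domain is the embedded TP, whose subject is Daniel₁.
*Daniel₁* c-commands it within that domain and carries the same index.
The pronoun is locally bound → Principle B violation.

Principle B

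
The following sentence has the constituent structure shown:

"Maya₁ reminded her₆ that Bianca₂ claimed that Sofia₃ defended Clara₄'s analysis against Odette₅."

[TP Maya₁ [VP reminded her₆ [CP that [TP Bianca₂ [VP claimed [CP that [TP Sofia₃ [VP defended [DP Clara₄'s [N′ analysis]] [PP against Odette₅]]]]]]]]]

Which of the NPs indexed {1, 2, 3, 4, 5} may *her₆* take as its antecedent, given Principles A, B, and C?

*her* is a pronoun, so Principle B applies: it must be free in its binding domain.
Binding domain of *her₆*: the matrix TP, whose subject is Maya₁.
*Maya₁* c-commands the pronoun within its binding domain → coindexation would violate Principle B.
*Bianca₂*: the pronoun c-commands this R-expression → coindexation would violate Principle C on *Bianca₂*.
*Sofia₃*: the pronoun c-commands this R-expression → coindexation would violate Principle C on *Sofia₃*.
*Clara₄*: the pronoun c-commands this R-expression → coindexation would violate Principle C on *Clara₄*.
*Odette₅*: the pronoun c-commands this R-expression → coindexation would violate Principle C on *Odette₅*.

none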